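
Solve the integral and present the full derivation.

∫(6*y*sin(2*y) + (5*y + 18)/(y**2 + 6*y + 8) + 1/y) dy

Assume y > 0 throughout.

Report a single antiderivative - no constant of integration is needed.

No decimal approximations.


Step 1. Rewrite: now ∫(1/y) dy + ∫(6*y*sin(2*y)) dy + ∫((5*y + 18)/(y**2 + 6*y + 8)) dy.
Step 2. Evaluate the standard form [assuming y > 0]: now log(y) + ∫(6*y*sin(2*y)) dy + ∫((5*y + 18)/(y**2 + 6*y + 8)) dy.
Step 3. Integrate ∫(6*y*sin(2*y)) dy by parts with u = y, dv = (6*sin(2*y)) dy, so v = -3*cos(2*y): now -3*y*cos(2*y) + log(y) + ∫((5*y + 18)/(y**2 + 6*y + 8)) dy + ∫(3*cos(2*y)) dy.
Step 4. Evaluate the standard form: now -3*y*cos(2*y) + log(y) + 3*sin(2*y)/2 + ∫((5*y + 18)/(y**2 + 6*y + 8)) dy.
Step 5. Decompose ∫((5*y + 18)/(y**2 + 6*y + 8)) dy by partial fractions, (5*y + 18)/(y**2 + 6*y + 8) = 1/(y + 4) + 4/(y + 2): now -3*y*cos(2*y) + log(y) + 3*sin(2*y)/2 + ∫(4/(y + 2)) dy + ∫(1/(y + 4)) dy.
Step 6. Evaluate the standard form [assuming y > -2]: now -3*y*cos(2*y) + log(y) + 4*log(y + 2) + 3*sin(2*y)/2 + ∫(1/(y + 4)) dy.
Step 7. Evaluate the standard form [assuming y > -4]: now -3*y*cos(2*y) + log(y) + 4*log(y + 2) + log(y + 4) + 3*sin(2*y)/2.
Answer: -3*y*cos(2*y) + log(y) + 4*log(y + 2) + log(y + 4) + 3*sin(2*y)/2.


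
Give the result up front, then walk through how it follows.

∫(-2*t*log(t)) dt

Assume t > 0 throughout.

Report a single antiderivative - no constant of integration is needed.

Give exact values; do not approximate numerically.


The answer is -t**2*log(t) + t**2/2.
Step 1. Integrate ∫(-2*t*log(t)) dt by parts with u = log(t), dv = (-2*t) dt, so v = -t**2 [assuming t > 0]: now -t**2*log(t) + ∫(t) dt.
Step 2. Evaluate the standard form: now -t**2*log(t) + t**2/2.
Answer: -t**2*log(t) + t**2/2.


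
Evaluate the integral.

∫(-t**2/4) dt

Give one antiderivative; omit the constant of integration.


Answer: -t**3/12.


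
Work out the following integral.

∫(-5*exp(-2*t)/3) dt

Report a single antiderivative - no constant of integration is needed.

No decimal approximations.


Answer: 5*exp(-2*t)/6.


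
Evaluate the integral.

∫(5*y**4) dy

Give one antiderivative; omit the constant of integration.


Answer: y**5.


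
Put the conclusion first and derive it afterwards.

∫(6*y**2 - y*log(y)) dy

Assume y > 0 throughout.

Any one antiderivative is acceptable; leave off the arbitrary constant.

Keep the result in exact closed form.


The answer is 2*y**3 - y**2*log(y)/2 + y**2/4.
Step 1. Rewrite: now ∫(6*y**2) dy + ∫(-y*log(y)) dy.
Step 2. Evaluate the standard form: now 2*y**3 + ∫(-y*log(y)) dy.
Step 3. Integrate ∫(-y*log(y)) dy by parts with u = log(y), dv = (-y) dy, so v = -y**2/2 [assuming y > 0]: now 2*y**3 - y**2*log(y)/2 + ∫(y/2) dy.
Step 4. Evaluate the standard form: now 2*y**3 - y**2*log(y)/2 + y**2/4.
Answer: 2*y**3 - y**2*log(y)/2 + y**2/4.


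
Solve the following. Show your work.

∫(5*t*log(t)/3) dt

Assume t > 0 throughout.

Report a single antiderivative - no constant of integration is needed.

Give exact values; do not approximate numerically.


Step 1. Integrate ∫(5*t*log(t)/3) dt by parts with u = log(t), dv = (5*t/3) dt, so v = 5*t**2/6 [assuming t > 0]: now 5*t**2*log(t)/6 + ∫(-5*t/6) dt.
Step 2. Evaluate the standard form: now 5*t**2*log(t)/6 - 5*t**2/12.
Answer: 5*t**2*log(t)/6 - 5*t**2/12.


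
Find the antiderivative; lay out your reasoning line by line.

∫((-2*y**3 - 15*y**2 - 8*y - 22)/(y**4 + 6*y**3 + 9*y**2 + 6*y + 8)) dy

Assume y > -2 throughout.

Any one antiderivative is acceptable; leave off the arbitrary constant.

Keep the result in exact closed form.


Step 1. Decompose ∫((-2*y**3 - 15*y**2 - 8*y - 22)/(y**4 + 6*y**3 + 9*y**2 + 6*y + 8)) dy by partial fractions, (-2*y**3 - 15*y**2 - 8*y - 22)/(y**4 + 6*y**3 + 9*y**2 + 6*y + 8) = -1/(y**2 + 1) + 3/(y + 4) - 5/(y + 2): now ∫(-5/(y + 2)) dy + ∫(3/(y + 4)) dy + ∫(-1/(y**2 + 1)) dy.
Step 2. Evaluate the standard form [assuming y > -4]: now 3*log(y + 4) + ∫(-5/(y + 2)) dy + ∫(-1/(y**2 + 1)) dy.
Step 3. Evaluate the standard form [assuming y > -2]: now -5*log(y + 2) + 3*log(y + 4) + ∫(-1/(y**2 + 1)) dy.
Step 4. Evaluate the standard form: now -5*log(y + 2) + 3*log(y + 4) - atan(y).
Answer: -5*log(y + 2) + 3*log(y + 4) - atan(y).


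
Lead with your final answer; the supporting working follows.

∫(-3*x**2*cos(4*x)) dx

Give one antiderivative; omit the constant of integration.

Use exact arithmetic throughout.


The answer is -3*x**2*sin(4*x)/4 - 3*x*cos(4*x)/8 + 3*sin(4*x)/32.
Step 1. Integrate ∫(-3*x**2*cos(4*x)) dx by parts with u = x**2, dv = (-3*cos(4*x)) dx, so v = -3*sin(4*x)/4: now -3*x**2*sin(4*x)/4 + ∫(3*x*sin(4*x)/2) dx.
Step 2. Integrate ∫(3*x*sin(4*x)/2) dx by parts with u = x, dv = (3*sin(4*x)/2) dx, so v = -3*cos(4*x)/8: now -3*x**2*sin(4*x)/4 - 3*x*cos(4*x)/8 + ∫(3*cos(4*x)/8) dx.
Step 3. Evaluate the standard form: now -3*x**2*sin(4*x)/4 - 3*x*cos(4*x)/8 + 3*sin(4*x)/32.
Answer: -3*x**2*sin(4*x)/4 - 3*x*cos(4*x)/8 + 3*sin(4*x)/32.


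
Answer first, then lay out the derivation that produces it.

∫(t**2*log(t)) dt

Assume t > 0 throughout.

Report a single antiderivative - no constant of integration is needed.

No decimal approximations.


The answer is t**3*log(t)/3 - t**3/9.
Step 1. Integrate ∫(t**2*log(t)) dt by parts with u = log(t), dv = (t**2) dt, so v = t**3/3 [assuming t > 0]: now t**3*log(t)/3 + ∫(-t**2/3) dt.
Step 2. Evaluate the standard form: now t**3*log(t)/3 - t**3/9.
Answer: t**3*log(t)/3 - t**3/9.


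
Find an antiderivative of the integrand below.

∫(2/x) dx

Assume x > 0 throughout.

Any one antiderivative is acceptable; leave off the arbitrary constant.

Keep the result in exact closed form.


Answer: 2*log(x).


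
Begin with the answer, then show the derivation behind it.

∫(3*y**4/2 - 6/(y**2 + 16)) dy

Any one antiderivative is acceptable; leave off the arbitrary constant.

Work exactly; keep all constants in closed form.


The answer is 3*y**5/10 - 3*atan(y/4)/2.
Step 1. Rewrite: now ∫(3*y**4/2) dy + ∫(-6/(y**2 + 16)) dy.
Step 2. Evaluate the standard form: now 3*y**5/10 + ∫(-6/(y**2 + 16)) dy.
Step 3. Evaluate the standard form: now 3*y**5/10 - 3*atan(y/4)/2.
Answer: 3*y**5/10 - 3*atan(y/4)/2.


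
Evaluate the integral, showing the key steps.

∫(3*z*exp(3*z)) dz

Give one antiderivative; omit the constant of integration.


Step 1. Integrate ∫(3*z*exp(3*z)) dz by parts with u = z, dv = (3*exp(3*z)) dz, so v = exp(3*z): now z*exp(3*z) + ∫(-exp(3*z)) dz.
Step 2. Evaluate the standard form: now z*exp(3*z) - exp(3*z)/3.
Answer: z*exp(3*z) - exp(3*z)/3.


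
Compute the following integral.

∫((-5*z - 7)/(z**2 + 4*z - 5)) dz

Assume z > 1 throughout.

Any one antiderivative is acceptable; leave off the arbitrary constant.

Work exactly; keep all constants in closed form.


Answer: -2*log(z - 1) - 3*log(z + 5).


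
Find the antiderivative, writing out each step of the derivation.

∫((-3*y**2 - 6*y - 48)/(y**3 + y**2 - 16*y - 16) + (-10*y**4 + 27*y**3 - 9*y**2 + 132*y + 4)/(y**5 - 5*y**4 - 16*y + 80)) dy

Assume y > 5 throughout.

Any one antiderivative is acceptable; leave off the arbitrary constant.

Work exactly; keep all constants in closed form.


Step 1. Rewrite: now ∫((-3*y**2 - 6*y - 48)/(y**3 + y**2 - 16*y - 16)) dy + ∫((-10*y**4 + 27*y**3 - 9*y**2 + 132*y + 4)/(y**5 - 5*y**4 - 16*y + 80)) dy.
Step 2. Decompose ∫((-3*y**2 - 6*y - 48)/(y**3 + y**2 - 16*y - 16)) dy by partial fractions, (-3*y**2 - 6*y - 48)/(y**3 + y**2 - 16*y - 16) = -3/(y + 4) + 3/(y + 1) - 3/(y - 4): now ∫((-10*y**4 + 27*y**3 - 9*y**2 + 132*y + 4)/(y**5 - 5*y**4 - 16*y + 80)) dy + ∫(-3/(y - 4)) dy + ∫(3/(y + 1)) dy + ∫(-3/(y + 4)) dy.
Step 3. Evaluate the standard form [assuming y > 4]: now -3*log(y - 4) + ∫((-10*y**4 + 27*y**3 - 9*y**2 + 132*y + 4)/(y**5 - 5*y**4 - 16*y + 80)) dy + ∫(3/(y + 1)) dy + ∫(-3/(y + 4)) dy.
Step 4. Evaluate the standard form [assuming y > -4]: now -3*log(y - 4) - 3*log(y + 4) + ∫((-10*y**4 + 27*y**3 - 9*y**2 + 132*y + 4)/(y**5 - 5*y**4 - 16*y + 80)) dy + ∫(3/(y + 1)) dy.
Step 5. Evaluate the standard form [assuming y > -1]: now -3*log(y - 4) + 3*log(y + 1) - 3*log(y + 4) + ∫((-10*y**4 + 27*y**3 - 9*y**2 + 132*y + 4)/(y**5 - 5*y**4 - 16*y + 80)) dy.
Step 6. Decompose ∫((-10*y**4 + 27*y**3 - 9*y**2 + 132*y + 4)/(y**5 - 5*y**4 - 16*y + 80)) dy by partial fractions, (-10*y**4 + 27*y**3 - 9*y**2 + 132*y + 4)/(y**5 - 5*y**4 - 16*y + 80) = -3/(y**2 + 4) - 3/(y + 2) - 3/(y - 2) - 4/(y - 5): now -3*log(y - 4) + 3*log(y + 1) - 3*log(y + 4) + ∫(-4/(y - 5)) dy + ∫(-3/(y - 2)) dy + ∫(-3/(y + 2)) dy + ∫(-3/(y**2 + 4)) dy.
Step 7. Evaluate the standard form [assuming y > 5]: now -4*log(y - 5) - 3*log(y - 4) + 3*log(y + 1) - 3*log(y + 4) + ∫(-3/(y - 2)) dy + ∫(-3/(y + 2)) dy + ∫(-3/(y**2 + 4)) dy.
Step 8. Evaluate the standard form [assuming y > -2]: now -4*log(y - 5) - 3*log(y - 4) + 3*log(y + 1) - 3*log(y + 2) - 3*log(y + 4) + ∫(-3/(y - 2)) dy + ∫(-3/(y**2 + 4)) dy.
Step 9. Evaluate the standard form [assuming y > 2]: now -4*log(y - 5) - 3*log(y - 4) - 3*log(y - 2) + 3*log(y + 1) - 3*log(y + 2) - 3*log(y + 4) + ∫(-3/(y**2 + 4)) dy.
Step 10. Evaluate the standard form: now -4*log(y - 5) - 3*log(y - 4) - 3*log(y - 2) + 3*log(y + 1) - 3*log(y + 2) - 3*log(y + 4) - 3*atan(y/2)/2.
Answer: -4*log(y - 5) - 3*log(y - 4) - 3*log(y - 2) + 3*log(y + 1) - 3*log(y + 2) - 3*log(y + 4) - 3*atan(y/2)/2.


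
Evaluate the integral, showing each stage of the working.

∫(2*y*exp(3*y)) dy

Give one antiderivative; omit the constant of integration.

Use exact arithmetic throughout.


Step 1. Integrate ∫(2*y*exp(3*y)) dy by parts with u = y, dv = (2*exp(3*y)) dy, so v = 2*exp(3*y)/3: now 2*y*exp(3*y)/3 + ∫(-2*exp(3*y)/3) dy.
Step 2. Evaluate the standard form: now 2*y*exp(3*y)/3 - 2*exp(3*y)/9.
Answer: 2*y*exp(3*y)/3 - 2*exp(3*y)/9.


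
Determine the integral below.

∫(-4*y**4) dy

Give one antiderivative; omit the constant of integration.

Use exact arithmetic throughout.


Answer: -4*y**5/5.


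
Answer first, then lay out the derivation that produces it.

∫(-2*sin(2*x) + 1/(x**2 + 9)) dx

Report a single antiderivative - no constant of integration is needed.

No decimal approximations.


The answer is cos(2*x) + atan(x/3)/3.
Step 1. Rewrite: now ∫(1/(x**2 + 9)) dx + ∫(-2*sin(2*x)) dx.
Step 2. Evaluate the standard form: now atan(x/3)/3 + ∫(-2*sin(2*x)) dx.
Step 3. Evaluate the standard form: now cos(2*x) + atan(x/3)/3.
Answer: cos(2*x) + atan(x/3)/3.


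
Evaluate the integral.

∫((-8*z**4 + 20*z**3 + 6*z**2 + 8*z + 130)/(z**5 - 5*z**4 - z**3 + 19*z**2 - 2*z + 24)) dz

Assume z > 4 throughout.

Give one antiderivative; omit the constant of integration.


Answer: -5*log(z - 4) - 2*log(z - 3) - log(z + 2) + 4*atan(z).


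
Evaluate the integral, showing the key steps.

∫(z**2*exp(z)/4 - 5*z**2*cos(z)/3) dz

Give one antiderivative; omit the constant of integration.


Step 1. Rewrite: now ∫(z**2*exp(z)/4) dz + ∫(-5*z**2*cos(z)/3) dz.
Step 2. Integrate ∫(z**2*exp(z)/4) dz by parts with u = z**2, dv = (exp(z)/4) dz, so v = exp(z)/4: now z**2*exp(z)/4 + ∫(-z*exp(z)/2) dz + ∫(-5*z**2*cos(z)/3) dz.
Step 3. Integrate ∫(-z*exp(z)/2) dz by parts with u = z, dv = (-exp(z)/2) dz, so v = -exp(z)/2: now z**2*exp(z)/4 - z*exp(z)/2 + ∫(-5*z**2*cos(z)/3) dz + ∫(exp(z)/2) dz.
Step 4. Evaluate the standard form: now z**2*exp(z)/4 - z*exp(z)/2 + exp(z)/2 + ∫(-5*z**2*cos(z)/3) dz.
Step 5. Integrate ∫(-5*z**2*cos(z)/3) dz by parts with u = z**2, dv = (-5*cos(z)/3) dz, so v = -5*sin(z)/3: now z**2*exp(z)/4 - 5*z**2*sin(z)/3 - z*exp(z)/2 + exp(z)/2 + ∫(10*z*sin(z)/3) dz.
Step 6. Integrate ∫(10*z*sin(z)/3) dz by parts with u = z, dv = (10*sin(z)/3) dz, so v = -10*cos(z)/3: now z**2*exp(z)/4 - 5*z**2*sin(z)/3 - z*exp(z)/2 - 10*z*cos(z)/3 + exp(z)/2 + ∫(10*cos(z)/3) dz.
Step 7. Evaluate the standard form: now z**2*exp(z)/4 - 5*z**2*sin(z)/3 - z*exp(z)/2 - 10*z*cos(z)/3 + exp(z)/2 + 10*sin(z)/3.
Answer: z**2*exp(z)/4 - 5*z**2*sin(z)/3 - z*exp(z)/2 - 10*z*cos(z)/3 + exp(z)/2 + 10*sin(z)/3.


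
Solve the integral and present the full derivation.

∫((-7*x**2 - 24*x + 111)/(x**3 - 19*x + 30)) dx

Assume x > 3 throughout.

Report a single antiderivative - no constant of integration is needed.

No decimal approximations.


Step 1. Decompose ∫((-7*x**2 - 24*x + 111)/(x**3 - 19*x + 30)) dx by partial fractions, (-7*x**2 - 24*x + 111)/(x**3 - 19*x + 30) = 1/(x + 5) - 5/(x - 2) - 3/(x - 3): now ∫(-3/(x - 3)) dx + ∫(-5/(x - 2)) dx + ∫(1/(x + 5)) dx.
Step 2. Evaluate the standard form [assuming x > -5]: now log(x + 5) + ∫(-3/(x - 3)) dx + ∫(-5/(x - 2)) dx.
Step 3. Evaluate the standard form [assuming x > 3]: now -3*log(x - 3) + log(x + 5) + ∫(-5/(x - 2)) dx.
Step 4. Evaluate the standard form [assuming x > 2]: now -3*log(x - 3) - 5*log(x - 2) + log(x + 5).
Answer: -3*log(x - 3) - 5*log(x - 2) + log(x + 5).


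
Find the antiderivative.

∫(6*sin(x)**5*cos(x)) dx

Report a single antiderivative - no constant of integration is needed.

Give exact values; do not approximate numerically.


Answer: sin(x)**6.


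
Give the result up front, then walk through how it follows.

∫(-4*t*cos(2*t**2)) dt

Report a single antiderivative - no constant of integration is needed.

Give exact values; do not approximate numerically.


The answer is -sin(2*t**2).
Step 1. Substitute u = t**2, turning ∫(-4*t*cos(2*t**2)) dt into ∫(-2*cos(2*u)) du: now ∫(-2*cos(2*u)) du.
Step 2. Evaluate the standard form: now -sin(2*u).
Step 3. Substitute back u = t**2: now -sin(2*t**2).
Answer: -sin(2*t**2).


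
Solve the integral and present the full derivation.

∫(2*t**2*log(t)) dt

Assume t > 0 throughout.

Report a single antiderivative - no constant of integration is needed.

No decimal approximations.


Step 1. Integrate ∫(2*t**2*log(t)) dt by parts with u = log(t), dv = (2*t**2) dt, so v = 2*t**3/3 [assuming t > 0]: now 2*t**3*log(t)/3 + ∫(-2*t**2/3) dt.
Step 2. Evaluate the standard form: now 2*t**3*log(t)/3 - 2*t**3/9.
Answer: 2*t**3*log(t)/3 - 2*t**3/9.


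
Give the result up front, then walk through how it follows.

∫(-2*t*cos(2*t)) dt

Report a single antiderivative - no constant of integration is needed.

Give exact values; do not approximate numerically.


The answer is -t*sin(2*t) - cos(2*t)/2.
Step 1. Integrate ∫(-2*t*cos(2*t)) dt by parts with u = t, dv = (-2*cos(2*t)) dt, so v = -sin(2*t): now -t*sin(2*t) + ∫(sin(2*t)) dt.
Step 2. Evaluate the standard form: now -t*sin(2*t) - cos(2*t)/2.
Answer: -t*sin(2*t) - cos(2*t)/2.


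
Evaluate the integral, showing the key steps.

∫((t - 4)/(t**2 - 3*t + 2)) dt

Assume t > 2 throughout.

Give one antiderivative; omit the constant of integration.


Step 1. Decompose ∫((t - 4)/(t**2 - 3*t + 2)) dt by partial fractions, (t - 4)/(t**2 - 3*t + 2) = 3/(t - 1) - 2/(t - 2): now ∫(-2/(t - 2)) dt + ∫(3/(t - 1)) dt.
Step 2. Evaluate the standard form [assuming t > 1]: now 3*log(t - 1) + ∫(-2/(t - 2)) dt.
Step 3. Evaluate the standard form [assuming t > 2]: now -2*log(t - 2) + 3*log(t - 1).
Answer: -2*log(t - 2) + 3*log(t - 1).


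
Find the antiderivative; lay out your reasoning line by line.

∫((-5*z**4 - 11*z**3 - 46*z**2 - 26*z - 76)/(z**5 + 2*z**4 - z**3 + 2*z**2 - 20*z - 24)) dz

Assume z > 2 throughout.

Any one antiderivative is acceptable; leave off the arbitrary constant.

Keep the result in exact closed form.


Step 1. Decompose ∫((-5*z**4 - 11*z**3 - 46*z**2 - 26*z - 76)/(z**5 + 2*z**4 - z**3 + 2*z**2 - 20*z - 24)) dz by partial fractions, (-5*z**4 - 11*z**3 - 46*z**2 - 26*z - 76)/(z**5 + 2*z**4 - z**3 + 2*z**2 - 20*z - 24) = -2/(z**2 + 4) - 4/(z + 3) + 3/(z + 1) - 4/(z - 2): now ∫(-4/(z - 2)) dz + ∫(3/(z + 1)) dz + ∫(-4/(z + 3)) dz + ∫(-2/(z**2 + 4)) dz.
Step 2. Evaluate the standard form [assuming z > 2]: now -4*log(z - 2) + ∫(3/(z + 1)) dz + ∫(-4/(z + 3)) dz + ∫(-2/(z**2 + 4)) dz.
Step 3. Evaluate the standard form [assuming z > -3]: now -4*log(z - 2) - 4*log(z + 3) + ∫(3/(z + 1)) dz + ∫(-2/(z**2 + 4)) dz.
Step 4. Evaluate the standard form [assuming z > -1]: now -4*log(z - 2) + 3*log(z + 1) - 4*log(z + 3) + ∫(-2/(z**2 + 4)) dz.
Step 5. Evaluate the standard form: now -4*log(z - 2) + 3*log(z + 1) - 4*log(z + 3) - atan(z/2).
Answer: -4*log(z - 2) + 3*log(z + 1) - 4*log(z + 3) - atan(z/2).


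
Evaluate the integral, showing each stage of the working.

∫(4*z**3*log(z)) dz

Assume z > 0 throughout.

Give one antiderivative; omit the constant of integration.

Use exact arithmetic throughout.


Step 1. Integrate ∫(4*z**3*log(z)) dz by parts with u = log(z), dv = (4*z**3) dz, so v = z**4 [assuming z > 0]: now z**4*log(z) + ∫(-z**3) dz.
Step 2. Evaluate the standard form: now z**4*log(z) - z**4/4.
Answer: z**4*log(z) - z**4/4.


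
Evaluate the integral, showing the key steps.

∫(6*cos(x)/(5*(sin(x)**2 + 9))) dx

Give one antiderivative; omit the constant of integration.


Step 1. Substitute u = sin(x), turning ∫(6*cos(x)/(5*(sin(x)**2 + 9))) dx into ∫(6/(5*(u**2 + 9))) du: now ∫(6/(5*(u**2 + 9))) du.
Step 2. Evaluate the standard form: now 2*atan(u/3)/5.
Step 3. Substitute back u = sin(x): now 2*atan(sin(x)/3)/5.
Answer: 2*atan(sin(x)/3)/5.


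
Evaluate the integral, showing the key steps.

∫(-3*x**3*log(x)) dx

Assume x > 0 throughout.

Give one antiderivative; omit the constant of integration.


Step 1. Integrate ∫(-3*x**3*log(x)) dx by parts with u = log(x), dv = (-3*x**3) dx, so v = -3*x**4/4 [assuming x > 0]: now -3*x**4*log(x)/4 + ∫(3*x**3/4) dx.
Step 2. Evaluate the standard form: now -3*x**4*log(x)/4 + 3*x**4/16.
Answer: -3*x**4*log(x)/4 + 3*x**4/16.


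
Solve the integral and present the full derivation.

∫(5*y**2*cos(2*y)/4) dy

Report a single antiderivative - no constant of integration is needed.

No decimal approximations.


Step 1. Integrate ∫(5*y**2*cos(2*y)/4) dy by parts with u = y**2, dv = (5*cos(2*y)/4) dy, so v = 5*sin(2*y)/8: now 5*y**2*sin(2*y)/8 + ∫(-5*y*sin(2*y)/4) dy.
Step 2. Integrate ∫(-5*y*sin(2*y)/4) dy by parts with u = y, dv = (-5*sin(2*y)/4) dy, so v = 5*cos(2*y)/8: now 5*y**2*sin(2*y)/8 + 5*y*cos(2*y)/8 + ∫(-5*cos(2*y)/8) dy.
Step 3. Evaluate the standard form: now 5*y**2*sin(2*y)/8 + 5*y*cos(2*y)/8 - 5*sin(2*y)/16.
Answer: 5*y**2*sin(2*y)/8 + 5*y*cos(2*y)/8 - 5*sin(2*y)/16.


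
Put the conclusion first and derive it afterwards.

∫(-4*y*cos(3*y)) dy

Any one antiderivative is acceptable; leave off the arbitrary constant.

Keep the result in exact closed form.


The answer is -4*y*sin(3*y)/3 - 4*cos(3*y)/9.
Step 1. Integrate ∫(-4*y*cos(3*y)) dy by parts with u = y, dv = (-4*cos(3*y)) dy, so v = -4*sin(3*y)/3: now -4*y*sin(3*y)/3 + ∫(4*sin(3*y)/3) dy.
Step 2. Evaluate the standard form: now -4*y*sin(3*y)/3 - 4*cos(3*y)/9.
Answer: -4*y*sin(3*y)/3 - 4*cos(3*y)/9.


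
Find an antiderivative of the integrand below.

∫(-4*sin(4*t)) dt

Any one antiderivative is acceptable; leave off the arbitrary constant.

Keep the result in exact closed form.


Answer: cos(4*t).


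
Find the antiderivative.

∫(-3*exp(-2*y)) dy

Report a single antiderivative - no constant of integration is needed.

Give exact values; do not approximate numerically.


Answer: 3*exp(-2*y)/2.


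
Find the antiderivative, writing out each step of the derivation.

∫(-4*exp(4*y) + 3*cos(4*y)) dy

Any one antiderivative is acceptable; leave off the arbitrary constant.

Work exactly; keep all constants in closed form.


Step 1. Rewrite: now ∫(-4*exp(4*y)) dy + ∫(3*cos(4*y)) dy.
Step 2. Evaluate the standard form: now -exp(4*y) + ∫(3*cos(4*y)) dy.
Step 3. Evaluate the standard form: now -exp(4*y) + 3*sin(4*y)/4.
Answer: -exp(4*y) + 3*sin(4*y)/4.


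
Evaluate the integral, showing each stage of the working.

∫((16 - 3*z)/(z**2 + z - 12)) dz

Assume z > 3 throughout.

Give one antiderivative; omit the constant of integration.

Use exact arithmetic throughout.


Step 1. Decompose ∫((16 - 3*z)/(z**2 + z - 12)) dz by partial fractions, (16 - 3*z)/(z**2 + z - 12) = -4/(z + 4) + 1/(z - 3): now ∫(1/(z - 3)) dz + ∫(-4/(z + 4)) dz.
Step 2. Evaluate the standard form [assuming z > -4]: now -4*log(z + 4) + ∫(1/(z - 3)) dz.
Step 3. Evaluate the standard form [assuming z > 3]: now log(z - 3) - 4*log(z + 4).
Answer: log(z - 3) - 4*log(z + 4).


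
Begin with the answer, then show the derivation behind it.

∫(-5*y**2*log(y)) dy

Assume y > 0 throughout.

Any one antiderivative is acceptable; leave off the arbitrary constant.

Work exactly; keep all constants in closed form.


The answer is -5*y**3*log(y)/3 + 5*y**3/9.
Step 1. Integrate ∫(-5*y**2*log(y)) dy by parts with u = log(y), dv = (-5*y**2) dy, so v = -5*y**3/3 [assuming y > 0]: now -5*y**3*log(y)/3 + ∫(5*y**2/3) dy.
Step 2. Evaluate the standard form: now -5*y**3*log(y)/3 + 5*y**3/9.
Answer: -5*y**3*log(y)/3 + 5*y**3/9.


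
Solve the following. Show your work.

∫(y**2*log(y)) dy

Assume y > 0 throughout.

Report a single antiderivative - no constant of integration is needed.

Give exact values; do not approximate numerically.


Step 1. Integrate ∫(y**2*log(y)) dy by parts with u = log(y), dv = (y**2) dy, so v = y**3/3 [assuming y > 0]: now y**3*log(y)/3 + ∫(-y**2/3) dy.
Step 2. Evaluate the standard form: now y**3*log(y)/3 - y**3/9.
Answer: y**3*log(y)/3 - y**3/9.


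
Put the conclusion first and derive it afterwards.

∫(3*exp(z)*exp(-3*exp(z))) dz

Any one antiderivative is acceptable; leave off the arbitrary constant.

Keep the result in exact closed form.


The answer is -exp(-3*exp(z)).
Step 1. Substitute u = exp(z), turning ∫(3*exp(z)*exp(-3*exp(z))) dz into ∫(3*exp(-3*u)) du: now ∫(3*exp(-3*u)) du.
Step 2. Evaluate the standard form: now -exp(-3*u).
Step 3. Substitute back u = exp(z): now -exp(-3*exp(z)).
Answer: -exp(-3*exp(z)).


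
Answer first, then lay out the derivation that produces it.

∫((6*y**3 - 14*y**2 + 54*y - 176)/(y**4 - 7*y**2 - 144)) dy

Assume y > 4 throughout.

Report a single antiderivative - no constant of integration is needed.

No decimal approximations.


The answer is log(y - 4) + 5*log(y + 4) + 2*atan(y/3)/3.
Step 1. Decompose ∫((6*y**3 - 14*y**2 + 54*y - 176)/(y**4 - 7*y**2 - 144)) dy by partial fractions, (6*y**3 - 14*y**2 + 54*y - 176)/(y**4 - 7*y**2 - 144) = 2/(y**2 + 9) + 5/(y + 4) + 1/(y - 4): now ∫(1/(y - 4)) dy + ∫(5/(y + 4)) dy + ∫(2/(y**2 + 9)) dy.
Step 2. Evaluate the standard form [assuming y > 4]: now log(y - 4) + ∫(5/(y + 4)) dy + ∫(2/(y**2 + 9)) dy.
Step 3. Evaluate the standard form [assuming y > -4]: now log(y - 4) + 5*log(y + 4) + ∫(2/(y**2 + 9)) dy.
Step 4. Evaluate the standard form: now log(y - 4) + 5*log(y + 4) + 2*atan(y/3)/3.
Answer: log(y - 4) + 5*log(y + 4) + 2*atan(y/3)/3.


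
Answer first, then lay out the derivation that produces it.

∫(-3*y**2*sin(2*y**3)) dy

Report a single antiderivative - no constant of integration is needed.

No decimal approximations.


The answer is cos(2*y**3)/2.
Step 1. Substitute u = y**3, turning ∫(-3*y**2*sin(2*y**3)) dy into ∫(-sin(2*u)) du: now ∫(-sin(2*u)) du.
Step 2. Evaluate the standard form: now cos(2*u)/2.
Step 3. Substitute back u = y**3: now cos(2*y**3)/2.
Answer: cos(2*y**3)/2.


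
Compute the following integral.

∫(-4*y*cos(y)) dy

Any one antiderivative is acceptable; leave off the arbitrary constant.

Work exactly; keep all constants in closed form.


Answer: -4*y*sin(y) - 4*cos(y).


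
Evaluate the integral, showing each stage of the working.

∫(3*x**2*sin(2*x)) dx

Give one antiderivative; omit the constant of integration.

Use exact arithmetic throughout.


Step 1. Integrate ∫(3*x**2*sin(2*x)) dx by parts with u = x**2, dv = (3*sin(2*x)) dx, so v = -3*cos(2*x)/2: now -3*x**2*cos(2*x)/2 + ∫(3*x*cos(2*x)) dx.
Step 2. Integrate ∫(3*x*cos(2*x)) dx by parts with u = x, dv = (3*cos(2*x)) dx, so v = 3*sin(2*x)/2: now -3*x**2*cos(2*x)/2 + 3*x*sin(2*x)/2 + ∫(-3*sin(2*x)/2) dx.
Step 3. Evaluate the standard form: now -3*x**2*cos(2*x)/2 + 3*x*sin(2*x)/2 + 3*cos(2*x)/4.
Answer: -3*x**2*cos(2*x)/2 + 3*x*sin(2*x)/2 + 3*cos(2*x)/4.


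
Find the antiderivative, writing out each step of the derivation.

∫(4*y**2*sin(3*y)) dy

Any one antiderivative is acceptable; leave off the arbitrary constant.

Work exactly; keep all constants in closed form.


Step 1. Integrate ∫(4*y**2*sin(3*y)) dy by parts with u = y**2, dv = (4*sin(3*y)) dy, so v = -4*cos(3*y)/3: now -4*y**2*cos(3*y)/3 + ∫(8*y*cos(3*y)/3) dy.
Step 2. Integrate ∫(8*y*cos(3*y)/3) dy by parts with u = y, dv = (8*cos(3*y)/3) dy, so v = 8*sin(3*y)/9: now -4*y**2*cos(3*y)/3 + 8*y*sin(3*y)/9 + ∫(-8*sin(3*y)/9) dy.
Step 3. Evaluate the standard form: now -4*y**2*cos(3*y)/3 + 8*y*sin(3*y)/9 + 8*cos(3*y)/27.
Answer: -4*y**2*cos(3*y)/3 + 8*y*sin(3*y)/9 + 8*cos(3*y)/27.


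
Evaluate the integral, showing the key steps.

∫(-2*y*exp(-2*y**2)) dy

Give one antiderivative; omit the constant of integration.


Step 1. Substitute u = y**2, turning ∫(-2*y*exp(-2*y**2)) dy into ∫(-exp(-2*u)) du: now ∫(-exp(-2*u)) du.
Step 2. Evaluate the standard form: now exp(-2*u)/2.
Step 3. Substitute back u = y**2: now exp(-2*y**2)/2.
Answer: exp(-2*y**2)/2.


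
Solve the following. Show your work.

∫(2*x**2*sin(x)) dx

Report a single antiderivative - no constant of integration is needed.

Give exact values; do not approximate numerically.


Step 1. Integrate ∫(2*x**2*sin(x)) dx by parts with u = x**2, dv = (2*sin(x)) dx, so v = -2*cos(x): now -2*x**2*cos(x) + ∫(4*x*cos(x)) dx.
Step 2. Integrate ∫(4*x*cos(x)) dx by parts with u = x, dv = (4*cos(x)) dx, so v = 4*sin(x): now -2*x**2*cos(x) + 4*x*sin(x) + ∫(-4*sin(x)) dx.
Step 3. Evaluate the standard form: now -2*x**2*cos(x) + 4*x*sin(x) + 4*cos(x).
Answer: -2*x**2*cos(x) + 4*x*sin(x) + 4*cos(x).


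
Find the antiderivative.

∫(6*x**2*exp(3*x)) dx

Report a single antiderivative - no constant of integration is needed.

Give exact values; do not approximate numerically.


Answer: 2*x**2*exp(3*x) - 4*x*exp(3*x)/3 + 4*exp(3*x)/9.


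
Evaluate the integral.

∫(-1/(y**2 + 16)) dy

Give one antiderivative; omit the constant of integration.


Answer: -atan(y/4)/4.


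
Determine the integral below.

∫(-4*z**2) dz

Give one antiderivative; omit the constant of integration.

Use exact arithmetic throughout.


Answer: -4*z**3/3.


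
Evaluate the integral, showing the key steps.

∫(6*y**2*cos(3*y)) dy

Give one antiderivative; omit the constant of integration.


Step 1. Integrate ∫(6*y**2*cos(3*y)) dy by parts with u = y**2, dv = (6*cos(3*y)) dy, so v = 2*sin(3*y): now 2*y**2*sin(3*y) + ∫(-4*y*sin(3*y)) dy.
Step 2. Integrate ∫(-4*y*sin(3*y)) dy by parts with u = y, dv = (-4*sin(3*y)) dy, so v = 4*cos(3*y)/3: now 2*y**2*sin(3*y) + 4*y*cos(3*y)/3 + ∫(-4*cos(3*y)/3) dy.
Step 3. Evaluate the standard form: now 2*y**2*sin(3*y) + 4*y*cos(3*y)/3 - 4*sin(3*y)/9.
Answer: 2*y**2*sin(3*y) + 4*y*cos(3*y)/3 - 4*sin(3*y)/9.


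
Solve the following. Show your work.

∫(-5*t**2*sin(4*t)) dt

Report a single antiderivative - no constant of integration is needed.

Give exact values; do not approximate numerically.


Step 1. Integrate ∫(-5*t**2*sin(4*t)) dt by parts with u = t**2, dv = (-5*sin(4*t)) dt, so v = 5*cos(4*t)/4: now 5*t**2*cos(4*t)/4 + ∫(-5*t*cos(4*t)/2) dt.
Step 2. Integrate ∫(-5*t*cos(4*t)/2) dt by parts with u = t, dv = (-5*cos(4*t)/2) dt, so v = -5*sin(4*t)/8: now 5*t**2*cos(4*t)/4 - 5*t*sin(4*t)/8 + ∫(5*sin(4*t)/8) dt.
Step 3. Evaluate the standard form: now 5*t**2*cos(4*t)/4 - 5*t*sin(4*t)/8 - 5*cos(4*t)/32.
Answer: 5*t**2*cos(4*t)/4 - 5*t*sin(4*t)/8 - 5*cos(4*t)/32.


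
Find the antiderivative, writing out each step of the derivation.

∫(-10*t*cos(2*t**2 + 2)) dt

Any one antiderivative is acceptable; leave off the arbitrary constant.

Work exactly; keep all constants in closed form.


Step 1. Substitute u = t**2 + 1, turning ∫(-10*t*cos(2*t**2 + 2)) dt into ∫(-5*cos(2*u)) du: now ∫(-5*cos(2*u)) du.
Step 2. Evaluate the standard form: now -5*sin(2*u)/2.
Step 3. Substitute back u = t**2 + 1: now -5*sin(2*t**2 + 2)/2.
Answer: -5*sin(2*t**2 + 2)/2.


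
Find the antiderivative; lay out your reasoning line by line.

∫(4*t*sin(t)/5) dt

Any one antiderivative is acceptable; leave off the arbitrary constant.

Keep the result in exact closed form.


Step 1. Integrate ∫(4*t*sin(t)/5) dt by parts with u = t, dv = (4*sin(t)/5) dt, so v = -4*cos(t)/5: now -4*t*cos(t)/5 + ∫(4*cos(t)/5) dt.
Step 2. Evaluate the standard form: now -4*t*cos(t)/5 + 4*sin(t)/5.
Answer: -4*t*cos(t)/5 + 4*sin(t)/5.


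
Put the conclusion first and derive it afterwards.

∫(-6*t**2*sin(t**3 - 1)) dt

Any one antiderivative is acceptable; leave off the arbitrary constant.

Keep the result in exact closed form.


The answer is 2*cos(t**3 - 1).
Step 1. Substitute u = t**3 - 1, turning ∫(-6*t**2*sin(t**3 - 1)) dt into ∫(-2*sin(u)) du: now ∫(-2*sin(u)) du.
Step 2. Evaluate the standard form: now 2*cos(u).
Step 3. Substitute back u = t**3 - 1: now 2*cos(t**3 - 1).
Answer: 2*cos(t**3 - 1).


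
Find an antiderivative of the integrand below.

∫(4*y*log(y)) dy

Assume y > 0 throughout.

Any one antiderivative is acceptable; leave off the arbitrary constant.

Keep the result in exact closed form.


Answer: 2*y**2*log(y) - y**2.


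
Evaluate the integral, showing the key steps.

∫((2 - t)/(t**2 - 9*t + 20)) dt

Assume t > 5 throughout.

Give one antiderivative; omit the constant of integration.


Step 1. Decompose ∫((2 - t)/(t**2 - 9*t + 20)) dt by partial fractions, (2 - t)/(t**2 - 9*t + 20) = 2/(t - 4) - 3/(t - 5): now ∫(-3/(t - 5)) dt + ∫(2/(t - 4)) dt.
Step 2. Evaluate the standard form [assuming t > 5]: now -3*log(t - 5) + ∫(2/(t - 4)) dt.
Step 3. Evaluate the standard form [assuming t > 4]: now -3*log(t - 5) + 2*log(t - 4).
Answer: -3*log(t - 5) + 2*log(t - 4).


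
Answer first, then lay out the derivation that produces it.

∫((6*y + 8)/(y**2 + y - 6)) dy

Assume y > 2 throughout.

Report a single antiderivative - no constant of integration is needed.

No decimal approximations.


The answer is 4*log(y - 2) + 2*log(y + 3).
Step 1. Decompose ∫((6*y + 8)/(y**2 + y - 6)) dy by partial fractions, (6*y + 8)/(y**2 + y - 6) = 2/(y + 3) + 4/(y - 2): now ∫(4/(y - 2)) dy + ∫(2/(y + 3)) dy.
Step 2. Evaluate the standard form [assuming y > 2]: now 4*log(y - 2) + ∫(2/(y + 3)) dy.
Step 3. Evaluate the standard form [assuming y > -3]: now 4*log(y - 2) + 2*log(y + 3).
Answer: 4*log(y - 2) + 2*log(y + 3).


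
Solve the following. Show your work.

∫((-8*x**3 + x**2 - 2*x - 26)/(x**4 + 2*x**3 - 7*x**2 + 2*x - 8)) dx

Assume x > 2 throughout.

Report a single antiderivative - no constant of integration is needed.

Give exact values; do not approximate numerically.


Step 1. Decompose ∫((-8*x**3 + x**2 - 2*x - 26)/(x**4 + 2*x**3 - 7*x**2 + 2*x - 8)) dx by partial fractions, (-8*x**3 + x**2 - 2*x - 26)/(x**4 + 2*x**3 - 7*x**2 + 2*x - 8) = 3/(x**2 + 1) - 5/(x + 4) - 3/(x - 2): now ∫(-3/(x - 2)) dx + ∫(-5/(x + 4)) dx + ∫(3/(x**2 + 1)) dx.
Step 2. Evaluate the standard form [assuming x > 2]: now -3*log(x - 2) + ∫(-5/(x + 4)) dx + ∫(3/(x**2 + 1)) dx.
Step 3. Evaluate the standard form [assuming x > -4]: now -3*log(x - 2) - 5*log(x + 4) + ∫(3/(x**2 + 1)) dx.
Step 4. Evaluate the standard form: now -3*log(x - 2) - 5*log(x + 4) + 3*atan(x).
Answer: -3*log(x - 2) - 5*log(x + 4) + 3*atan(x).


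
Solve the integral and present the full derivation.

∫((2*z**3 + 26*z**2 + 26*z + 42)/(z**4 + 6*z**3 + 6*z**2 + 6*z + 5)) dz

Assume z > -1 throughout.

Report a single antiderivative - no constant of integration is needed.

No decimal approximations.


Step 1. Decompose ∫((2*z**3 + 26*z**2 + 26*z + 42)/(z**4 + 6*z**3 + 6*z**2 + 6*z + 5)) dz by partial fractions, (2*z**3 + 26*z**2 + 26*z + 42)/(z**4 + 6*z**3 + 6*z**2 + 6*z + 5) = 4/(z**2 + 1) - 3/(z + 5) + 5/(z + 1): now ∫(5/(z + 1)) dz + ∫(-3/(z + 5)) dz + ∫(4/(z**2 + 1)) dz.
Step 2. Evaluate the standard form [assuming z > -1]: now 5*log(z + 1) + ∫(-3/(z + 5)) dz + ∫(4/(z**2 + 1)) dz.
Step 3. Evaluate the standard form [assuming z > -5]: now 5*log(z + 1) - 3*log(z + 5) + ∫(4/(z**2 + 1)) dz.
Step 4. Evaluate the standard form: now 5*log(z + 1) - 3*log(z + 5) + 4*atan(z).
Answer: 5*log(z + 1) - 3*log(z + 5) + 4*atan(z).


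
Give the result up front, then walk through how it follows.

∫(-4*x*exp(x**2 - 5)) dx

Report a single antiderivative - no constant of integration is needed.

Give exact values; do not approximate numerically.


The answer is -2*exp(x**2 - 5).
Step 1. Substitute u = x**2 - 5, turning ∫(-4*x*exp(x**2 - 5)) dx into ∫(-2*exp(u)) du: now ∫(-2*exp(u)) du.
Step 2. Evaluate the standard form: now -2*exp(u).
Step 3. Substitute back u = x**2 - 5: now -2*exp(x**2 - 5).
Answer: -2*exp(x**2 - 5).


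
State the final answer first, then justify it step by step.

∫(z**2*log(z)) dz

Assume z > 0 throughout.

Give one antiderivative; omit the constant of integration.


The answer is z**3*log(z)/3 - z**3/9.
Step 1. Integrate ∫(z**2*log(z)) dz by parts with u = log(z), dv = (z**2) dz, so v = z**3/3 [assuming z > 0]: now z**3*log(z)/3 + ∫(-z**2/3) dz.
Step 2. Evaluate the standard form: now z**3*log(z)/3 - z**3/9.
Answer: z**3*log(z)/3 - z**3/9.


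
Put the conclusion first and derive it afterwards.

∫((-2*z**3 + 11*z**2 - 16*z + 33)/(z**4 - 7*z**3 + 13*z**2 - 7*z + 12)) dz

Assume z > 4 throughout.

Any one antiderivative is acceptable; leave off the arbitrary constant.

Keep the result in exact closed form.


The answer is log(z - 4) - 3*log(z - 3) + 2*atan(z).
Step 1. Decompose ∫((-2*z**3 + 11*z**2 - 16*z + 33)/(z**4 - 7*z**3 + 13*z**2 - 7*z + 12)) dz by partial fractions, (-2*z**3 + 11*z**2 - 16*z + 33)/(z**4 - 7*z**3 + 13*z**2 - 7*z + 12) = 2/(z**2 + 1) - 3/(z - 3) + 1/(z - 4): now ∫(1/(z - 4)) dz + ∫(-3/(z - 3)) dz + ∫(2/(z**2 + 1)) dz.
Step 2. Evaluate the standard form [assuming z > 4]: now log(z - 4) + ∫(-3/(z - 3)) dz + ∫(2/(z**2 + 1)) dz.
Step 3. Evaluate the standard form [assuming z > 3]: now log(z - 4) - 3*log(z - 3) + ∫(2/(z**2 + 1)) dz.
Step 4. Evaluate the standard form: now log(z - 4) - 3*log(z - 3) + 2*atan(z).
Answer: log(z - 4) - 3*log(z - 3) + 2*atan(z).


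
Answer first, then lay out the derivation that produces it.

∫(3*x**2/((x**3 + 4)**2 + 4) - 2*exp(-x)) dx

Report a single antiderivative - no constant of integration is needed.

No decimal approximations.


The answer is atan(x**3/2 + 2)/2 + 2*exp(-x).
Step 1. Rewrite: now ∫(3*x**2/((x**3 + 4)**2 + 4)) dx + ∫(-2*exp(-x)) dx.
Step 2. Evaluate the standard form: now ∫(3*x**2/((x**3 + 4)**2 + 4)) dx + 2*exp(-x).
Step 3. Substitute u = x**3 + 4, turning ∫(3*x**2/((x**3 + 4)**2 + 4)) dx into ∫(1/(u**2 + 4)) du: now ∫(1/(u**2 + 4)) du + 2*exp(-x).
Step 4. Evaluate the standard form: now atan(u/2)/2 + 2*exp(-x).
Step 5. Substitute back u = x**3 + 4: now atan(x**3/2 + 2)/2 + 2*exp(-x).
Answer: atan(x**3/2 + 2)/2 + 2*exp(-x).


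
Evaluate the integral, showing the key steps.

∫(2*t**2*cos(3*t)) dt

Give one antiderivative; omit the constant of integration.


Step 1. Integrate ∫(2*t**2*cos(3*t)) dt by parts with u = t**2, dv = (2*cos(3*t)) dt, so v = 2*sin(3*t)/3: now 2*t**2*sin(3*t)/3 + ∫(-4*t*sin(3*t)/3) dt.
Step 2. Integrate ∫(-4*t*sin(3*t)/3) dt by parts with u = t, dv = (-4*sin(3*t)/3) dt, so v = 4*cos(3*t)/9: now 2*t**2*sin(3*t)/3 + 4*t*cos(3*t)/9 + ∫(-4*cos(3*t)/9) dt.
Step 3. Evaluate the standard form: now 2*t**2*sin(3*t)/3 + 4*t*cos(3*t)/9 - 4*sin(3*t)/27.
Answer: 2*t**2*sin(3*t)/3 + 4*t*cos(3*t)/9 - 4*sin(3*t)/27.


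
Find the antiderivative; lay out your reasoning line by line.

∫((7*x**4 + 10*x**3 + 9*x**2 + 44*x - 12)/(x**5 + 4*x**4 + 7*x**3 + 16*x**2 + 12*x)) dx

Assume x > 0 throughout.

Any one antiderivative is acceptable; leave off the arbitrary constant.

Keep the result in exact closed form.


Step 1. Decompose ∫((7*x**4 + 10*x**3 + 9*x**2 + 44*x - 12)/(x**5 + 4*x**4 + 7*x**3 + 16*x**2 + 12*x)) dx by partial fractions, (7*x**4 + 10*x**3 + 9*x**2 + 44*x - 12)/(x**5 + 4*x**4 + 7*x**3 + 16*x**2 + 12*x) = -4/(x**2 + 4) + 3/(x + 3) + 5/(x + 1) - 1/x: now ∫(-1/x) dx + ∫(5/(x + 1)) dx + ∫(3/(x + 3)) dx + ∫(-4/(x**2 + 4)) dx.
Step 2. Evaluate the standard form [assuming x > -3]: now 3*log(x + 3) + ∫(-1/x) dx + ∫(5/(x + 1)) dx + ∫(-4/(x**2 + 4)) dx.
Step 3. Evaluate the standard form [assuming x > -1]: now 5*log(x + 1) + 3*log(x + 3) + ∫(-1/x) dx + ∫(-4/(x**2 + 4)) dx.
Step 4. Evaluate the standard form [assuming x > 0]: now -log(x) + 5*log(x + 1) + 3*log(x + 3) + ∫(-4/(x**2 + 4)) dx.
Step 5. Evaluate the standard form: now -log(x) + 5*log(x + 1) + 3*log(x + 3) - 2*atan(x/2).
Answer: -log(x) + 5*log(x + 1) + 3*log(x + 3) - 2*atan(x/2).


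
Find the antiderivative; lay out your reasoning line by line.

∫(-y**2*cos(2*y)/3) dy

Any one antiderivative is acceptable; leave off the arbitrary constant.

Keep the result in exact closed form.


Step 1. Integrate ∫(-y**2*cos(2*y)/3) dy by parts with u = y**2, dv = (-cos(2*y)/3) dy, so v = -sin(2*y)/6: now -y**2*sin(2*y)/6 + ∫(y*sin(2*y)/3) dy.
Step 2. Integrate ∫(y*sin(2*y)/3) dy by parts with u = y, dv = (sin(2*y)/3) dy, so v = -cos(2*y)/6: now -y**2*sin(2*y)/6 - y*cos(2*y)/6 + ∫(cos(2*y)/6) dy.
Step 3. Evaluate the standard form: now -y**2*sin(2*y)/6 - y*cos(2*y)/6 + sin(2*y)/12.
Answer: -y**2*sin(2*y)/6 - y*cos(2*y)/6 + sin(2*y)/12.


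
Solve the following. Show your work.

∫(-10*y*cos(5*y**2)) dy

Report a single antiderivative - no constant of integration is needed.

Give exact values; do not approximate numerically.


Step 1. Substitute u = y**2, turning ∫(-10*y*cos(5*y**2)) dy into ∫(-5*cos(5*u)) du: now ∫(-5*cos(5*u)) du.
Step 2. Evaluate the standard form: now -sin(5*u).
Step 3. Substitute back u = y**2: now -sin(5*y**2).
Answer: -sin(5*y**2).


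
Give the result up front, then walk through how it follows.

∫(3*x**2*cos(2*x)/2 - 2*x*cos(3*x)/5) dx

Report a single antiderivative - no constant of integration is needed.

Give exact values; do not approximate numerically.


The answer is 3*x**2*sin(2*x)/4 - 2*x*sin(3*x)/15 + 3*x*cos(2*x)/4 - 3*sin(2*x)/8 - 2*cos(3*x)/45.
Step 1. Rewrite: now ∫(-2*x*cos(3*x)/5) dx + ∫(3*x**2*cos(2*x)/2) dx.
Step 2. Integrate ∫(-2*x*cos(3*x)/5) dx by parts with u = x, dv = (-2*cos(3*x)/5) dx, so v = -2*sin(3*x)/15: now -2*x*sin(3*x)/15 + ∫(3*x**2*cos(2*x)/2) dx + ∫(2*sin(3*x)/15) dx.
Step 3. Evaluate the standard form: now -2*x*sin(3*x)/15 - 2*cos(3*x)/45 + ∫(3*x**2*cos(2*x)/2) dx.
Step 4. Integrate ∫(3*x**2*cos(2*x)/2) dx by parts with u = x**2, dv = (3*cos(2*x)/2) dx, so v = 3*sin(2*x)/4: now 3*x**2*sin(2*x)/4 - 2*x*sin(3*x)/15 - 2*cos(3*x)/45 + ∫(-3*x*sin(2*x)/2) dx.
Step 5. Integrate ∫(-3*x*sin(2*x)/2) dx by parts with u = x, dv = (-3*sin(2*x)/2) dx, so v = 3*cos(2*x)/4: now 3*x**2*sin(2*x)/4 - 2*x*sin(3*x)/15 + 3*x*cos(2*x)/4 - 2*cos(3*x)/45 + ∫(-3*cos(2*x)/4) dx.
Step 6. Evaluate the standard form: now 3*x**2*sin(2*x)/4 - 2*x*sin(3*x)/15 + 3*x*cos(2*x)/4 - 3*sin(2*x)/8 - 2*cos(3*x)/45.
Answer: 3*x**2*sin(2*x)/4 - 2*x*sin(3*x)/15 + 3*x*cos(2*x)/4 - 3*sin(2*x)/8 - 2*cos(3*x)/45.


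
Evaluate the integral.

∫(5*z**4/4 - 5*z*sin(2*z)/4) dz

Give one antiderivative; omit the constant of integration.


Answer: z**5/4 + 5*z*cos(2*z)/8 - 5*sin(2*z)/16.


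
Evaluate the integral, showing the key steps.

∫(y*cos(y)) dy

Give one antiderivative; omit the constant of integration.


Step 1. Integrate ∫(y*cos(y)) dy by parts with u = y, dv = (cos(y)) dy, so v = sin(y): now y*sin(y) + ∫(-sin(y)) dy.
Step 2. Evaluate the standard form: now y*sin(y) + cos(y).
Answer: y*sin(y) + cos(y).


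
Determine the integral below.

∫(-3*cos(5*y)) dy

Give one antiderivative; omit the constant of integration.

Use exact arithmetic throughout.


Answer: -3*sin(5*y)/5.


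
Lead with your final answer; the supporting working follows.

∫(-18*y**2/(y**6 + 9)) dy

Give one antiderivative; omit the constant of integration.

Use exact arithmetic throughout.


The answer is -2*atan(y**3/3).
Step 1. Substitute u = y**3, turning ∫(-18*y**2/(y**6 + 9)) dy into ∫(-6/(u**2 + 9)) du: now ∫(-6/(u**2 + 9)) du.
Step 2. Evaluate the standard form: now -2*atan(u/3).
Step 3. Substitute back u = y**3: now -2*atan(y**3/3).
Answer: -2*atan(y**3/3).
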